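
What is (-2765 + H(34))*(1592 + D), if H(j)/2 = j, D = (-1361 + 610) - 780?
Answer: -164517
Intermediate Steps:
D = -1531 (D = -751 - 780 = -1531)
H(j) = 2*j
(-2765 + H(34))*(1592 + D) = (-2765 + 2*34)*(1592 - 1531) = (-2765 + 68)*61 = -2697*61 = -164517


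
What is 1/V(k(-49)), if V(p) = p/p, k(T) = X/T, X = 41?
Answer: 1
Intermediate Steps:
k(T) = 41/T
V(p) = 1
1/V(k(-49)) = 1/1 = 1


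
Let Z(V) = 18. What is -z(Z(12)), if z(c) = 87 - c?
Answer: -69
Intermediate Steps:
-z(Z(12)) = -(87 - 1*18) = -(87 - 18) = -1*69 = -69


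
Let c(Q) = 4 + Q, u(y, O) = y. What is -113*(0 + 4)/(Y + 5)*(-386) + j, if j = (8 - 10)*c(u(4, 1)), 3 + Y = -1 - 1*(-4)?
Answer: 174392/5 ≈ 34878.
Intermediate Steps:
Y = 0 (Y = -3 + (-1 - 1*(-4)) = -3 + (-1 + 4) = -3 + 3 = 0)
j = -16 (j = (8 - 10)*(4 + 4) = -2*8 = -16)
-113*(0 + 4)/(Y + 5)*(-386) + j = -113*(0 + 4)/(0 + 5)*(-386) - 16 = -452/5*(-386) - 16 = 174472/5 - 16 = 174392/5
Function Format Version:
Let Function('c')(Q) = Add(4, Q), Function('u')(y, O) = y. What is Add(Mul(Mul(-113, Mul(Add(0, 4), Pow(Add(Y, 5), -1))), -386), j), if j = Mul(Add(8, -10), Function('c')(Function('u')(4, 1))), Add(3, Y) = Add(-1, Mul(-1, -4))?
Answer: Rational(174392, 5) ≈ 34878.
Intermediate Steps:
Y = 0 (Y = Add(-3, Add(-1, Mul(-1, -4))) = Add(-3, Add(-1, 4)) = Add(-3, 3) = 0)
j = -16 (j = Mul(Add(8, -10), Add(4, 4)) = Mul(-2, 8) = -16)
Add(Mul(Mul(-113, Mul(Add(0, 4), Pow(Add(Y, 5), -1))), -386), j) = Add(Mul(Mul(-113, Mul(Add(0, 4), Pow(Add(0, 5), -1))), -386), -16) = Add(Mul(Mul(-113, Mul(4, Pow(5, -1))), -386), -16) = Add(Mul(Mul(-113, Mul(4, Rational(1, 5))), -386), -16) = Add(Mul(Mul(-113, Rational(4, 5)), -386), -16) = Add(Mul(Rational(-452, 5), -386), -16) = Add(Rational(174472, 5), -16) = Rational(174392, 5)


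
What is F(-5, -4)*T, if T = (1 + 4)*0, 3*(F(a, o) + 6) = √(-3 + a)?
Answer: 0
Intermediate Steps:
F(a, o) = -6 + √(-3 + a)/3
T = 0 (T = 5*0 = 0)
F(-5, -4)*T = (-6 + √(-3 - 5)/3)*0 = (-6 + √(-8)/3)*0 = (-6 + (2*I*√2)/3)*0 = (-6 + 2*I*√2/3)*0 = 0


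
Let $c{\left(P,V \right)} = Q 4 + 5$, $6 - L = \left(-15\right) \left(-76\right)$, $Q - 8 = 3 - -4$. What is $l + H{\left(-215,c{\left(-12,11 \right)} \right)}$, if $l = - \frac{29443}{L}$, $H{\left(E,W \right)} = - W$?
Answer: $- \frac{44267}{1134} \approx -39.036$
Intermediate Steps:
$Q = 15$ ($Q = 8 + \left(3 - -4\right) = 8 + \left(3 + 4\right) = 8 + 7 = 15$)
$L = -1134$ ($L = 6 - \left(-15\right) \left(-76\right) = 6 - 1140 = -1134$)
$c{\left(P,V \right)} = 65$ ($c{\left(P,V \right)} = 15 \cdot 4 + 5 = 60 + 5 = 65$)
$l = \frac{29443}{1134}$ ($l = - \frac{29443}{-1134} = \left(-29443\right) \left(- \frac{1}{1134}\right) = \frac{29443}{1134} \approx 25.964$)
$l + H{\left(-215,c{\left(-12,11 \right)} \right)} = \frac{29443}{1134} - 65 = - \frac{44267}{1134}$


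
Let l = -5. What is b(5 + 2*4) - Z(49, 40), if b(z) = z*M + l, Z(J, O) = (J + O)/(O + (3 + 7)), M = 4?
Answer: 2261/50 ≈ 45.220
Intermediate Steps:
Z(J, O) = (J + O)/(10 + O) (Z(J, O) = (J + O)/(O + 10) = (J + O)/(10 + O))
b(z) = -5 + 4*z (b(z) = z*4 - 5 = 4*z - 5 = -5 + 4*z)
b(5 + 2*4) - Z(49, 40) = (-5 + 4*(5 + 2*4)) - (49 + 40)/(10 + 40) = (-5 + 4*(5 + 8)) - 89/50 = (-5 + 4*13) - 89/50 = (-5 + 52) - 1*89/50 = 47 - 89/50 = 2261/50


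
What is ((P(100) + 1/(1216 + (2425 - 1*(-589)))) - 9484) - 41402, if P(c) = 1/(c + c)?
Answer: -4304955157/84600 ≈ -50886.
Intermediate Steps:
P(c) = 1/(2*c)
((P(100) + 1/(1216 + (2425 - 1*(-589)))) - 9484) - 41402 = (((½)/100 + 1/(1216 + (2425 - 1*(-589)))) - 9484) - 41402 = (((½)*(1/100) + 1/(1216 + (2425 + 589))) - 9484) - 41402 = ((1/200 + 1/(1216 + 3014)) - 9484) - 41402 = ((1/200 + 1/4230) - 9484) - 41402 = (443/84600 - 9484) - 41402 = -802345957/84600 - 41402 = -4304955157/84600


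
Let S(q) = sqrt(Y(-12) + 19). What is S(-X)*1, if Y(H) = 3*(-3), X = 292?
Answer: sqrt(10) ≈ 3.1623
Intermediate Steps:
Y(H) = -9
S(q) = sqrt(10) (S(q) = sqrt(-9 + 19) = sqrt(10))
S(-X)*1 = sqrt(10)*1 = sqrt(10)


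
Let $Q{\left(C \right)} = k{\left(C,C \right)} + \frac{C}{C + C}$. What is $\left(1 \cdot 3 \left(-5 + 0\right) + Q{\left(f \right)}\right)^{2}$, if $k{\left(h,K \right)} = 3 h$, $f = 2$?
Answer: $\frac{289}{4} \approx 72.25$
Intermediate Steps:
$Q{\left(C \right)} = \frac{1}{2} + 3 C$ ($Q{\left(C \right)} = 3 C + \frac{C}{C + C} = 3 C + \frac{C}{2 C} = 3 C + C \frac{1}{2 C} = 3 C + \frac{1}{2} = \frac{1}{2} + 3 C$)
$\left(1 \cdot 3 \left(-5 + 0\right) + Q{\left(f \right)}\right)^{2} = \left(1 \cdot 3 \left(-5 + 0\right) + \left(\frac{1}{2} + 3 \cdot 2\right)\right)^{2} = \left(3 \left(-5\right) + \left(\frac{1}{2} + 6\right)\right)^{2} = \left(-15 + \frac{13}{2}\right)^{2} = \left(- \frac{17}{2}\right)^{2} = \frac{289}{4}$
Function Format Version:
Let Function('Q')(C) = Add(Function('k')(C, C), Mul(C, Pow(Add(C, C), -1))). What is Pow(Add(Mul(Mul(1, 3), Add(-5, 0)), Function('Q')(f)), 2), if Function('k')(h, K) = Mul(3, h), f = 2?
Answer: Rational(289, 4) ≈ 72.250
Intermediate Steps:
Function('Q')(C) = Add(Rational(1, 2), Mul(3, C)) (Function('Q')(C) = Add(Mul(3, C), Mul(C, Pow(Add(C, C), -1))) = Add(Mul(3, C), Mul(C, Pow(Mul(2, C), -1))) = Add(Mul(3, C), Mul(C, Mul(Rational(1, 2), Pow(C, -1)))) = Add(Mul(3, C), Rational(1, 2)) = Add(Rational(1, 2), Mul(3, C)))
Pow(Add(Mul(Mul(1, 3), Add(-5, 0)), Function('Q')(f)), 2) = Pow(Add(Mul(Mul(1, 3), Add(-5, 0)), Add(Rational(1, 2), Mul(3, 2))), 2) = Pow(Add(Mul(3, -5), Add(Rational(1, 2), 6)), 2) = Pow(Add(-15, Rational(13, 2)), 2) = Pow(Rational(-17, 2), 2) = Rational(289, 4)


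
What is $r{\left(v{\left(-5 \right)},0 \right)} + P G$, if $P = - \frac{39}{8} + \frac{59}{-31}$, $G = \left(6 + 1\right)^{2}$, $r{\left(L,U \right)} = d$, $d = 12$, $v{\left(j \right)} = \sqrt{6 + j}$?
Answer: $- \frac{79393}{248} \approx -320.13$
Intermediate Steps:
$r{\left(L,U \right)} = 12$
$G = 49$ ($G = 7^{2} = 49$)
$P = - \frac{1681}{248}$ ($P = \left(-39\right) \frac{1}{8} + 59 \left(- \frac{1}{31}\right) = - \frac{39}{8} - \frac{59}{31} = - \frac{1681}{248} \approx -6.7782$)
$r{\left(v{\left(-5 \right)},0 \right)} + P G = 12 - \frac{82369}{248} = - \frac{79393}{248}$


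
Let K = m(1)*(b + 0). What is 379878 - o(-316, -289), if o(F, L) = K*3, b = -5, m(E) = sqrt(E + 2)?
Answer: 379878 + 15*sqrt(3) ≈ 3.7990e+5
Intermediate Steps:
m(E) = sqrt(2 + E)
K = -5*sqrt(3) (K = sqrt(2 + 1)*(-5 + 0) = sqrt(3)*(-5) = -5*sqrt(3) ≈ -8.6602)
o(F, L) = -15*sqrt(3) (o(F, L) = -5*sqrt(3)*3 = -15*sqrt(3))
379878 - o(-316, -289) = 379878 - (-15)*sqrt(3) = 379878 + 15*sqrt(3)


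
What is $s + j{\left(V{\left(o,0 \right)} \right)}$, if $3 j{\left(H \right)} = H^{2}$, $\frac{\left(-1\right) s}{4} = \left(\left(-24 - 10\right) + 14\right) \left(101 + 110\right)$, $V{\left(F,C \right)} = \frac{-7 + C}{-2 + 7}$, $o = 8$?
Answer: $\frac{1266049}{75} \approx 16881.0$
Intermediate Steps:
$V{\left(F,C \right)} = - \frac{7}{5} + \frac{C}{5}$ ($V{\left(F,C \right)} = \frac{-7 + C}{5} = \left(-7 + C\right) \frac{1}{5} = - \frac{7}{5} + \frac{C}{5}$)
$s = 16880$ ($s = - 4 \left(\left(-24 - 10\right) + 14\right) \left(101 + 110\right) = - 4 \left(-34 + 14\right) 211 = - 4 \left(\left(-20\right) 211\right) = \left(-4\right) \left(-4220\right) = 16880$)
$j{\left(H \right)} = \frac{H^{2}}{3}$
$s + j{\left(V{\left(o,0 \right)} \right)} = 16880 + \frac{\left(- \frac{7}{5} + \frac{1}{5} \cdot 0\right)^{2}}{3} = 16880 + \frac{\left(- \frac{7}{5} + 0\right)^{2}}{3} = 16880 + \frac{\left(- \frac{7}{5}\right)^{2}}{3} = 16880 + \frac{1}{3} \cdot \frac{49}{25} = 16880 + \frac{49}{75} = \frac{1266049}{75}$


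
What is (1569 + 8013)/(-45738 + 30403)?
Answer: -9582/15335 ≈ -0.62485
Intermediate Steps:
(1569 + 8013)/(-45738 + 30403) = 9582/(-15335) = 9582*(-1/15335) = -9582/15335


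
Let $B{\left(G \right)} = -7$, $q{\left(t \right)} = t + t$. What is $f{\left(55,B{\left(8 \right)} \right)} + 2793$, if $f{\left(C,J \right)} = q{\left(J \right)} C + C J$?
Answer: $1638$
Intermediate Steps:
$q{\left(t \right)} = 2 t$
$f{\left(C,J \right)} = 3 C J$ ($f{\left(C,J \right)} = 2 J C + C J = 2 C J + C J = 3 C J$)
$f{\left(55,B{\left(8 \right)} \right)} + 2793 = 3 \cdot 55 \left(-7\right) + 2793 = -1155 + 2793 = 1638$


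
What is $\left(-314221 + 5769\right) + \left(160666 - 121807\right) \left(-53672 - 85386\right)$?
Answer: $-5403963274$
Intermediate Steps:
$\left(-314221 + 5769\right) + \left(160666 - 121807\right) \left(-53672 - 85386\right) = -308452 + 38859 \left(-139058\right) = -308452 - 5403654822 = -5403963274$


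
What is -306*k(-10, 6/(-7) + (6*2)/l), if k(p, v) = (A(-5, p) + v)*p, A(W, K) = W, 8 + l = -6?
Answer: -143820/7 ≈ -20546.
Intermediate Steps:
l = -14 (l = -8 - 6 = -14)
k(p, v) = p*(-5 + v) (k(p, v) = (-5 + v)*p = p*(-5 + v))
-306*k(-10, 6/(-7) + (6*2)/l) = -(-3060)*(-5 + (6/(-7) + (6*2)/(-14))) = -(-3060)*(-5 + (6*(-⅐) + 12*(-1/14))) = -(-3060)*(-5 + (-6/7 - 6/7)) = -(-3060)*(-5 - 12/7) = -(-3060)*(-47)/7 = -306*470/7 = -143820/7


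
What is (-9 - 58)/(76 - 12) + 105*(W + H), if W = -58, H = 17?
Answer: -275587/64 ≈ -4306.0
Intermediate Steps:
(-9 - 58)/(76 - 12) + 105*(W + H) = (-9 - 58)/(76 - 12) + 105*(-58 + 17) = -67/64 + 105*(-41) = -67*1/64 - 4305 = -67/64 - 4305 = -275587/64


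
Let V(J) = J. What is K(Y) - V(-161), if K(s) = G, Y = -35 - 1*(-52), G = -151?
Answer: 10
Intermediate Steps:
Y = 17 (Y = -35 + 52 = 17)
K(s) = -151
K(Y) - V(-161) = -151 - 1*(-161) = -151 + 161 = 10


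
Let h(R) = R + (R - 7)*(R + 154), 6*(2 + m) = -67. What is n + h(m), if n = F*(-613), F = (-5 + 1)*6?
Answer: 426913/36 ≈ 11859.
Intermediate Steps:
m = -79/6 (m = -2 + (1/6)*(-67) = -2 - 67/6 = -79/6 ≈ -13.167)
F = -24 (F = -4*6 = -24)
h(R) = R + (-7 + R)*(154 + R)
n = 14712 (n = -24*(-613) = 14712)
n + h(m) = 14712 + (-1078 + (-79/6)**2 + 148*(-79/6)) = 14712 + (-1078 + 6241/36 - 5846/3) = 14712 - 102719/36 = 426913/36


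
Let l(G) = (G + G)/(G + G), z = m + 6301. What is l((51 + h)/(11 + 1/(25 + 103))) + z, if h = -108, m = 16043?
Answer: 22345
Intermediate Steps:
z = 22344 (z = 16043 + 6301 = 22344)
l(G) = 1 (l(G) = (2*G)/((2*G)) = (2*G)*(1/(2*G)) = 1)
l((51 + h)/(11 + 1/(25 + 103))) + z = 1 + 22344 = 22345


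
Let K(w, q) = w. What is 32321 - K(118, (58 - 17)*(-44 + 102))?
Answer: 32203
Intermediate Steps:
32321 - K(118, (58 - 17)*(-44 + 102)) = 32321 - 1*118 = 32321 - 118 = 32203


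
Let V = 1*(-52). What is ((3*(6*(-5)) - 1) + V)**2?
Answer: 20449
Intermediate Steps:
V = -52
((3*(6*(-5)) - 1) + V)**2 = ((3*(6*(-5)) - 1) - 52)**2 = ((3*(-30) - 1) - 52)**2 = ((-90 - 1) - 52)**2 = (-91 - 52)**2 = (-143)**2 = 20449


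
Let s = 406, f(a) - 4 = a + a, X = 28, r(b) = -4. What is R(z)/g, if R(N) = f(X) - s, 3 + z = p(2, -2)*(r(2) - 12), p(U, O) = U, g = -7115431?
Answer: 346/7115431 ≈ 4.8627e-5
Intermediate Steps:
f(a) = 4 + 2*a (f(a) = 4 + (a + a) = 4 + 2*a)
z = -35 (z = -3 + 2*(-4 - 12) = -3 + 2*(-16) = -3 - 32 = -35)
R(N) = -346 (R(N) = (4 + 2*28) - 1*406 = (4 + 56) - 406 = 60 - 406 = -346)
R(z)/g = -346/(-7115431) = -346*(-1/7115431) = 346/7115431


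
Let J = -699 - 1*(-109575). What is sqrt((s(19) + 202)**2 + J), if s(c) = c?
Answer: sqrt(157717) ≈ 397.14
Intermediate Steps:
J = 108876 (J = -699 + 109575 = 108876)
sqrt((s(19) + 202)**2 + J) = sqrt((19 + 202)**2 + 108876) = sqrt(221**2 + 108876) = sqrt(48841 + 108876) = sqrt(157717)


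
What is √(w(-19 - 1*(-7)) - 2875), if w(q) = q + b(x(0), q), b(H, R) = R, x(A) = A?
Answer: I*√2899 ≈ 53.842*I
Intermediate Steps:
w(q) = 2*q (w(q) = q + q = 2*q)
√(w(-19 - 1*(-7)) - 2875) = √(2*(-19 - 1*(-7)) - 2875) = √(2*(-19 + 7) - 2875) = √(2*(-12) - 2875) = √(-24 - 2875) = √(-2899) = I*√2899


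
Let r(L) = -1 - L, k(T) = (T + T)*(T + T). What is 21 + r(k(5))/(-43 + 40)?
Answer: 164/3 ≈ 54.667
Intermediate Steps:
k(T) = 4*T² (k(T) = (2*T)*(2*T) = 4*T²)
21 + r(k(5))/(-43 + 40) = 21 + (-1 - 4*5²)/(-43 + 40) = 21 + (-1 - 4*25)/(-3) = 21 - (-1 - 1*100)/3 = 21 - (-1 - 100)/3 = 21 - ⅓*(-101) = 21 + 101/3 = 164/3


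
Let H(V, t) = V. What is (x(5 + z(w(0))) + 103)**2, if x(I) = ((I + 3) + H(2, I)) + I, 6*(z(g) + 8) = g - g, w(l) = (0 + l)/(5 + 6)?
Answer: 10404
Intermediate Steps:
w(l) = l/11
z(g) = -8 (z(g) = -8 + (g - g)/6 = -8 + (1/6)*0 = -8 + 0 = -8)
x(I) = 5 + 2*I (x(I) = ((I + 3) + 2) + I = ((3 + I) + 2) + I = (5 + I) + I = 5 + 2*I)
(x(5 + z(w(0))) + 103)**2 = ((5 + 2*(5 - 8)) + 103)**2 = ((5 + 2*(-3)) + 103)**2 = ((5 - 6) + 103)**2 = (-1 + 103)**2 = 102**2 = 10404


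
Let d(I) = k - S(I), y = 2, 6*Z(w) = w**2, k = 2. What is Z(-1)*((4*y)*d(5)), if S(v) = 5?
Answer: -4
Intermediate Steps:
Z(w) = w**2/6
d(I) = -3 (d(I) = 2 - 1*5 = 2 - 5 = -3)
Z(-1)*((4*y)*d(5)) = ((1/6)*(-1)**2)*((4*2)*(-3)) = ((1/6)*1)*(8*(-3)) = (1/6)*(-24) = -4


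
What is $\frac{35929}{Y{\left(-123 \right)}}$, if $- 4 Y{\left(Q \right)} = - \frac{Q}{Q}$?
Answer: $143716$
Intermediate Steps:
$Y{\left(Q \right)} = \frac{1}{4}$ ($Y{\left(Q \right)} = - \frac{\left(-1\right) \frac{Q}{Q}}{4} = - \frac{\left(-1\right) 1}{4} = \left(- \frac{1}{4}\right) \left(-1\right) = \frac{1}{4}$)
$\frac{35929}{Y{\left(-123 \right)}} = 35929 \frac{1}{\frac{1}{4}} = 35929 \cdot 4 = 143716$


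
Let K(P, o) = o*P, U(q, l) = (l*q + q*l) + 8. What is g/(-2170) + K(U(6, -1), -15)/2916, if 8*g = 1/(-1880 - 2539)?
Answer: 42618827/2071273680 ≈ 0.020576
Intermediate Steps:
U(q, l) = 8 + 2*l*q (U(q, l) = (l*q + l*q) + 8 = 2*l*q + 8 = 8 + 2*l*q)
K(P, o) = P*o
g = -1/35352 (g = 1/(8*(-1880 - 2539)) = (⅛)/(-4419) = (⅛)*(-1/4419) = -1/35352 ≈ -2.8287e-5)
g/(-2170) + K(U(6, -1), -15)/2916 = -1/35352/(-2170) + ((8 + 2*(-1)*6)*(-15))/2916 = -1/35352*(-1/2170) + ((8 - 12)*(-15))*(1/2916) = 1/76713840 - 4*(-15)*(1/2916) = 1/76713840 + 60*(1/2916) = 1/76713840 + 5/243 = 42618827/2071273680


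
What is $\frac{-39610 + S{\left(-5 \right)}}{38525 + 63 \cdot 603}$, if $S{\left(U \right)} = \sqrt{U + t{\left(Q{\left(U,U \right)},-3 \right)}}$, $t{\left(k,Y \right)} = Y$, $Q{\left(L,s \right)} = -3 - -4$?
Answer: $- \frac{19805}{38257} + \frac{i \sqrt{2}}{38257} \approx -0.51768 + 3.6966 \cdot 10^{-5} i$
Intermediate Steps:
$Q{\left(L,s \right)} = 1$ ($Q{\left(L,s \right)} = -3 + 4 = 1$)
$S{\left(U \right)} = \sqrt{-3 + U}$ ($S{\left(U \right)} = \sqrt{U - 3} = \sqrt{-3 + U}$)
$\frac{-39610 + S{\left(-5 \right)}}{38525 + 63 \cdot 603} = \frac{-39610 + \sqrt{-3 - 5}}{38525 + 63 \cdot 603} = \frac{-39610 + \sqrt{-8}}{38525 + 37989} = \frac{-39610 + 2 i \sqrt{2}}{76514} = \left(-39610 + 2 i \sqrt{2}\right) \frac{1}{76514} = - \frac{19805}{38257} + \frac{i \sqrt{2}}{38257}$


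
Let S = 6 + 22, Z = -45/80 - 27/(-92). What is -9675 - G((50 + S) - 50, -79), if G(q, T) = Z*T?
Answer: -3568221/368 ≈ -9696.3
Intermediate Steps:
Z = -99/368 (Z = -45*1/80 - 27*(-1/92) = -9/16 + 27/92 = -99/368 ≈ -0.26902)
S = 28
G(q, T) = -99*T/368
-9675 - G((50 + S) - 50, -79) = -9675 - (-99)*(-79)/368 = -9675 - 1*7821/368 = -9675 - 7821/368 = -3568221/368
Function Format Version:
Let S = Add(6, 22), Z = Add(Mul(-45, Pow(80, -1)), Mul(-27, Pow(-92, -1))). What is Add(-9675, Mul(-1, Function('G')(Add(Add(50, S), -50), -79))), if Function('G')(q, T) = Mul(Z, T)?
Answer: Rational(-3568221, 368) ≈ -9696.3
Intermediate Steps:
Z = Rational(-99, 368) (Z = Add(Mul(-45, Rational(1, 80)), Mul(-27, Rational(-1, 92))) = Add(Rational(-9, 16), Rational(27, 92)) = Rational(-99, 368) ≈ -0.26902)
S = 28
Function('G')(q, T) = Mul(Rational(-99, 368), T)
Add(-9675, Mul(-1, Function('G')(Add(Add(50, S), -50), -79))) = Add(-9675, Mul(-1, Mul(Rational(-99, 368), -79))) = Add(-9675, Mul(-1, Rational(7821, 368))) = Add(-9675, Rational(-7821, 368)) = Rational(-3568221, 368)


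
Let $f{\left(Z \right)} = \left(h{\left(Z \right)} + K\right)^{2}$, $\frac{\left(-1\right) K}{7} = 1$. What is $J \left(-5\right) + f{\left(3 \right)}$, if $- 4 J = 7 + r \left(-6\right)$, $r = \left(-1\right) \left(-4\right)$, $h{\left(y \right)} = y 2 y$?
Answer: $\frac{399}{4} \approx 99.75$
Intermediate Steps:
$K = -7$ ($K = \left(-7\right) 1 = -7$)
$h{\left(y \right)} = 2 y^{2}$ ($h{\left(y \right)} = 2 y y = 2 y^{2}$)
$r = 4$
$f{\left(Z \right)} = \left(-7 + 2 Z^{2}\right)^{2}$ ($f{\left(Z \right)} = \left(2 Z^{2} - 7\right)^{2} = \left(-7 + 2 Z^{2}\right)^{2}$)
$J = \frac{17}{4}$ ($J = - \frac{7 + 4 \left(-6\right)}{4} = - \frac{7 - 24}{4} = \left(- \frac{1}{4}\right) \left(-17\right) = \frac{17}{4} \approx 4.25$)
$J \left(-5\right) + f{\left(3 \right)} = \frac{17}{4} \left(-5\right) + \left(-7 + 2 \cdot 3^{2}\right)^{2} = - \frac{85}{4} + \left(-7 + 2 \cdot 9\right)^{2} = - \frac{85}{4} + \left(-7 + 18\right)^{2} = - \frac{85}{4} + 11^{2} = - \frac{85}{4} + 121 = \frac{399}{4}$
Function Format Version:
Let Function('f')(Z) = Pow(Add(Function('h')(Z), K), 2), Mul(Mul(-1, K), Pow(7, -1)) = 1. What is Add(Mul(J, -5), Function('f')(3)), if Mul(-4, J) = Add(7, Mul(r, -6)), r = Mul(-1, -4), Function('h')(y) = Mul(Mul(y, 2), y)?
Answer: Rational(399, 4) ≈ 99.750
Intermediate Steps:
K = -7 (K = Mul(-7, 1) = -7)
Function('h')(y) = Mul(2, Pow(y, 2)) (Function('h')(y) = Mul(Mul(2, y), y) = Mul(2, Pow(y, 2)))
r = 4
Function('f')(Z) = Pow(Add(-7, Mul(2, Pow(Z, 2))), 2) (Function('f')(Z) = Pow(Add(Mul(2, Pow(Z, 2)), -7), 2) = Pow(Add(-7, Mul(2, Pow(Z, 2))), 2))
J = Rational(17, 4) (J = Mul(Rational(-1, 4), Add(7, Mul(4, -6))) = Mul(Rational(-1, 4), Add(7, -24)) = Mul(Rational(-1, 4), -17) = Rational(17, 4) ≈ 4.2500)
Add(Mul(J, -5), Function('f')(3)) = Add(Mul(Rational(17, 4), -5), Pow(Add(-7, Mul(2, Pow(3, 2))), 2)) = Add(Rational(-85, 4), Pow(Add(-7, Mul(2, 9)), 2)) = Add(Rational(-85, 4), Pow(Add(-7, 18), 2)) = Add(Rational(-85, 4), Pow(11, 2)) = Add(Rational(-85, 4), 121) = Rational(399, 4)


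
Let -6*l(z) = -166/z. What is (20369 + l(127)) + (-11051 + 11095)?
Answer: 7777436/381 ≈ 20413.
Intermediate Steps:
l(z) = 83/(3*z) (l(z) = -(-83)/(3*z) = 83/(3*z))
(20369 + l(127)) + (-11051 + 11095) = (20369 + (83/3)/127) + (-11051 + 11095) = (20369 + (83/3)*(1/127)) + 44 = (20369 + 83/381) + 44 = 7760672/381 + 44 = 7777436/381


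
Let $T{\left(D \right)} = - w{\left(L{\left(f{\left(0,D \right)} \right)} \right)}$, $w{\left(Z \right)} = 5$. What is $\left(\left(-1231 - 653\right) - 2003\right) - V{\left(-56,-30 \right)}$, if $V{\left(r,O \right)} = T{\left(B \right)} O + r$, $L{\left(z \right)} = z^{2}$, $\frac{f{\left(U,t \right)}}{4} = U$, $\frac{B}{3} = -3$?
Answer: $-3981$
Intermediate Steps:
$B = -9$ ($B = 3 \left(-3\right) = -9$)
$f{\left(U,t \right)} = 4 U$
$T{\left(D \right)} = -5$ ($T{\left(D \right)} = \left(-1\right) 5 = -5$)
$V{\left(r,O \right)} = r - 5 O$ ($V{\left(r,O \right)} = - 5 O + r = r - 5 O$)
$\left(\left(-1231 - 653\right) - 2003\right) - V{\left(-56,-30 \right)} = \left(\left(-1231 - 653\right) - 2003\right) - \left(-56 - -150\right) = \left(-1884 - 2003\right) - \left(-56 + 150\right) = -3887 - 94 = -3981$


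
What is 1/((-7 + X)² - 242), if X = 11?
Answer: -1/226 ≈ -0.0044248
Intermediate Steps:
1/((-7 + X)² - 242) = 1/((-7 + 11)² - 242) = 1/(4² - 242) = 1/(16 - 242) = 1/(-226) = -1/226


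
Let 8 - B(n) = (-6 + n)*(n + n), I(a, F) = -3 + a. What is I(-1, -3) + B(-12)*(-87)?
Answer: 36884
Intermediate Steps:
B(n) = 8 - 2*n*(-6 + n) (B(n) = 8 - (-6 + n)*(n + n) = 8 - (-6 + n)*2*n = 8 - 2*n*(-6 + n))
I(-1, -3) + B(-12)*(-87) = (-3 - 1) + (8 - 2*(-12)**2 + 12*(-12))*(-87) = -4 + (8 - 2*144 - 144)*(-87) = -4 + (8 - 288 - 144)*(-87) = -4 - 424*(-87) = -4 + 36888 = 36884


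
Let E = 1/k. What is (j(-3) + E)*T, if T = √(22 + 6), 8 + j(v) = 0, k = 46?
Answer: -367*√7/23 ≈ -42.217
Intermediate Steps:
j(v) = -8 (j(v) = -8 + 0 = -8)
E = 1/46 ≈ 0.021739
T = 2*√7 (T = √28 = 2*√7 ≈ 5.2915)
(j(-3) + E)*T = (-8 + 1/46)*(2*√7) = -367*√7/23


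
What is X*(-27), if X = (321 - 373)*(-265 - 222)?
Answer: -683748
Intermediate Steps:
X = 25324 (X = -52*(-487) = 25324)
X*(-27) = 25324*(-27) = -683748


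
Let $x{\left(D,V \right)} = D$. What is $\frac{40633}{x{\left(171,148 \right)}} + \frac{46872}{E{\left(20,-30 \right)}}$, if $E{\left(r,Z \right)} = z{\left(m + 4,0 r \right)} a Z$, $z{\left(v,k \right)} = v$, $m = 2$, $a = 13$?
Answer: $\frac{2418503}{11115} \approx 217.59$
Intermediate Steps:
$E{\left(r,Z \right)} = 78 Z$ ($E{\left(r,Z \right)} = \left(2 + 4\right) 13 Z = 6 \cdot 13 Z = 78 Z$)
$\frac{40633}{x{\left(171,148 \right)}} + \frac{46872}{E{\left(20,-30 \right)}} = \frac{40633}{171} + \frac{46872}{78 \left(-30\right)} = 40633 \cdot \frac{1}{171} + \frac{46872}{-2340} = \frac{40633}{171} + 46872 \left(- \frac{1}{2340}\right) = \frac{40633}{171} - \frac{1302}{65} = \frac{2418503}{11115}$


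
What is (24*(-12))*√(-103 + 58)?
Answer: -864*I*√5 ≈ -1932.0*I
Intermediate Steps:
(24*(-12))*√(-103 + 58) = -864*I*√5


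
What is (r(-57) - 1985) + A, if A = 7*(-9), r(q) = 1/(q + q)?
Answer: -233473/114 ≈ -2048.0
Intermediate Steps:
r(q) = 1/(2*q)
A = -63
(r(-57) - 1985) + A = ((1/2)/(-57) - 1985) - 63 = ((1/2)*(-1/57) - 1985) - 63 = (-1/114 - 1985) - 63 = -226291/114 - 63 = -233473/114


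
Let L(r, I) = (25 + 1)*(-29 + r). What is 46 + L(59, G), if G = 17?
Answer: 826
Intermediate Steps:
L(r, I) = -754 + 26*r (L(r, I) = 26*(-29 + r) = -754 + 26*r)
46 + L(59, G) = 46 + (-754 + 26*59) = 46 + (-754 + 1534) = 46 + 780 = 826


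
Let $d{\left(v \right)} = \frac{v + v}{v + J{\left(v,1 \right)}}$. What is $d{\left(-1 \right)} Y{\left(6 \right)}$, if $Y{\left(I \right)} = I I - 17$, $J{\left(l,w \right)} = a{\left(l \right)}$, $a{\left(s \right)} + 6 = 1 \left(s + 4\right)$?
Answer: $\frac{19}{2} \approx 9.5$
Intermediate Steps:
$a{\left(s \right)} = -2 + s$ ($a{\left(s \right)} = -6 + 1 \left(s + 4\right) = -6 + 1 \left(4 + s\right) = -6 + \left(4 + s\right) = -2 + s$)
$J{\left(l,w \right)} = -2 + l$
$Y{\left(I \right)} = -17 + I^{2}$ ($Y{\left(I \right)} = I^{2} - 17 = -17 + I^{2}$)
$d{\left(v \right)} = \frac{2 v}{-2 + 2 v}$ ($d{\left(v \right)} = \frac{v + v}{v + \left(-2 + v\right)} = \frac{2 v}{-2 + 2 v}$)
$d{\left(-1 \right)} Y{\left(6 \right)} = - \frac{1}{-1 - 1} \left(-17 + 6^{2}\right) = - \frac{1}{-2} \left(-17 + 36\right) = \left(-1\right) \left(- \frac{1}{2}\right) 19 = \frac{1}{2} \cdot 19 = \frac{19}{2}$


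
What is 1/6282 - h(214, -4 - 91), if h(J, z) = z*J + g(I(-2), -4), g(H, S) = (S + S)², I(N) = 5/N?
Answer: 127311013/6282 ≈ 20266.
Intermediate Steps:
g(H, S) = 4*S² (g(H, S) = (2*S)² = 4*S²)
h(J, z) = 64 + J*z (h(J, z) = z*J + 4*(-4)² = J*z + 4*16 = J*z + 64 = 64 + J*z)
1/6282 - h(214, -4 - 91) = 1/6282 - (64 + 214*(-4 - 91)) = 1/6282 - (64 + 214*(-95)) = 1/6282 - (64 - 20330) = 1/6282 - 1*(-20266) = 1/6282 + 20266 = 127311013/6282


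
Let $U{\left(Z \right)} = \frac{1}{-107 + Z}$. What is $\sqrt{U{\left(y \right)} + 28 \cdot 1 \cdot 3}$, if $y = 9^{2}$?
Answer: $\frac{\sqrt{56758}}{26} \approx 9.1631$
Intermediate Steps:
$y = 81$
$\sqrt{U{\left(y \right)} + 28 \cdot 1 \cdot 3} = \sqrt{\frac{1}{-107 + 81} + 28 \cdot 1 \cdot 3} = \sqrt{\frac{1}{-26} + 28 \cdot 3} = \sqrt{- \frac{1}{26} + 84} = \sqrt{\frac{2183}{26}} = \frac{\sqrt{56758}}{26}$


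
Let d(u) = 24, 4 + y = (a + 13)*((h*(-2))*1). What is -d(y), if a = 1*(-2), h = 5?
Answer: -24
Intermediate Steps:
a = -2
y = -114 (y = -4 + (-2 + 13)*((5*(-2))*1) = -4 + 11*(-10*1) = -4 + 11*(-10) = -4 - 110 = -114)
-d(y) = -1*24 = -24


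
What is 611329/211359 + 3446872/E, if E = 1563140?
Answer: 8958086341/1757360145 ≈ 5.0975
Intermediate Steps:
611329/211359 + 3446872/E = 611329/211359 + 3446872/1563140 = 611329*(1/211359) + 3446872*(1/1563140) = 13007/4497 + 861718/390785 = 8958086341/1757360145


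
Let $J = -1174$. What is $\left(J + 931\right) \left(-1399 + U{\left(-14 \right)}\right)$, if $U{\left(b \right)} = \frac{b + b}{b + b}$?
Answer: $339714$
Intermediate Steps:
$U{\left(b \right)} = 1$ ($U{\left(b \right)} = \frac{2 b}{2 b} = 2 b \frac{1}{2 b} = 1$)
$\left(J + 931\right) \left(-1399 + U{\left(-14 \right)}\right) = \left(-1174 + 931\right) \left(-1399 + 1\right) = \left(-243\right) \left(-1398\right) = 339714$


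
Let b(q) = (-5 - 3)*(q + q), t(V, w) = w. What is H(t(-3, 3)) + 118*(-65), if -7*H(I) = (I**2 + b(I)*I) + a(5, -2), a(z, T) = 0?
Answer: -53555/7 ≈ -7650.7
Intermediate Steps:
b(q) = -16*q
H(I) = 15*I**2/7 (H(I) = -((I**2 + (-16*I)*I) + 0)/7 = -((I**2 - 16*I**2) + 0)/7 = -(-15*I**2 + 0)/7 = -(-15)*I**2/7 = 15*I**2/7)
H(t(-3, 3)) + 118*(-65) = (15/7)*3**2 + 118*(-65) = (15/7)*9 - 7670 = 135/7 - 7670 = -53555/7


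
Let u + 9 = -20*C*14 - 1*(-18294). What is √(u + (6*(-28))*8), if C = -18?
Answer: √21981 ≈ 148.26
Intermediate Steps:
u = 23325 (u = -9 + (-20*(-18)*14 - 1*(-18294)) = -9 + (360*14 + 18294) = -9 + (5040 + 18294) = -9 + 23334 = 23325)
√(u + (6*(-28))*8) = √(23325 + (6*(-28))*8) = √(23325 - 168*8) = √(23325 - 1344) = √21981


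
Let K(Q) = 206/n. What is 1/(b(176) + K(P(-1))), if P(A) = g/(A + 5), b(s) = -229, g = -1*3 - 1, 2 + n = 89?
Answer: -87/19717 ≈ -0.0044124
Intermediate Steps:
n = 87 (n = -2 + 89 = 87)
g = -4 (g = -3 - 1 = -4)
P(A) = -4/(5 + A) (P(A) = -4/(A + 5) = -4/(5 + A))
K(Q) = 206/87
1/(b(176) + K(P(-1))) = 1/(-229 + 206/87) = 1/(-19717/87) = -87/19717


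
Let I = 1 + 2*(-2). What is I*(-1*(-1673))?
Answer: -5019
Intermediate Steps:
I = -3 (I = 1 - 4 = -3)
I*(-1*(-1673)) = -(-3)*(-1673) = -3*1673 = -5019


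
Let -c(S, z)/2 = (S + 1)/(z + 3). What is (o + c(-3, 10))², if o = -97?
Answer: 1580049/169 ≈ 9349.4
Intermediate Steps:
c(S, z) = -2*(1 + S)/(3 + z) (c(S, z) = -2*(S + 1)/(z + 3) = -2*(1 + S)/(3 + z))
(o + c(-3, 10))² = (-97 + 2*(-1 - 1*(-3))/(3 + 10))² = (-97 + 2*(-1 + 3)/13)² = (-97 + 2*(1/13)*2)² = (-97 + 4/13)² = (-1257/13)² = 1580049/169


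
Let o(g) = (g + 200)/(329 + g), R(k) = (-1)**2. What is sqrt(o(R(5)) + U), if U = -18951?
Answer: I*sqrt(229299730)/110 ≈ 137.66*I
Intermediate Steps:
R(k) = 1
o(g) = (200 + g)/(329 + g)
sqrt(o(R(5)) + U) = sqrt((200 + 1)/(329 + 1) - 18951) = sqrt(201/330 - 18951) = sqrt((1/330)*201 - 18951) = sqrt(67/110 - 18951) = sqrt(-2084543/110) = I*sqrt(229299730)/110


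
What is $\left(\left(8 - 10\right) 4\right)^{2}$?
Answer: $64$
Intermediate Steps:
$\left(\left(8 - 10\right) 4\right)^{2} = \left(\left(-2\right) 4\right)^{2} = \left(-8\right)^{2} = 64$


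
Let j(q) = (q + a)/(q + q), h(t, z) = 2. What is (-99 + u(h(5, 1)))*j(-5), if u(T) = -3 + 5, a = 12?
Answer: 679/10 ≈ 67.900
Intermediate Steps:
u(T) = 2
j(q) = (12 + q)/(2*q) (j(q) = (q + 12)/(q + q) = (12 + q)/((2*q)) = (12 + q)*(1/(2*q)) = (12 + q)/(2*q))
(-99 + u(h(5, 1)))*j(-5) = (-99 + 2)*((½)*(12 - 5)/(-5)) = -97*(-1)*7/(2*5) = -97*(-7/10) = 679/10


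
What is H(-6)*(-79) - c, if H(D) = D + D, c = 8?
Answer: 940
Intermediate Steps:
H(D) = 2*D
H(-6)*(-79) - c = (2*(-6))*(-79) - 1*8 = -12*(-79) - 8 = 948 - 8 = 940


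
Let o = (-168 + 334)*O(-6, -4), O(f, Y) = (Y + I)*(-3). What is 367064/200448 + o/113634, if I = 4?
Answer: 45883/25056 ≈ 1.8312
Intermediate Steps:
O(f, Y) = -12 - 3*Y (O(f, Y) = (Y + 4)*(-3) = (4 + Y)*(-3) = -12 - 3*Y)
o = 0 (o = (-168 + 334)*(-12 - 3*(-4)) = 166*(-12 + 12) = 166*0 = 0)
367064/200448 + o/113634 = 367064/200448 + 0/113634 = 367064*(1/200448) + 0*(1/113634) = 45883/25056 + 0 = 45883/25056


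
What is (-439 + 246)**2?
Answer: 37249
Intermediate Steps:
(-439 + 246)**2 = (-193)**2 = 37249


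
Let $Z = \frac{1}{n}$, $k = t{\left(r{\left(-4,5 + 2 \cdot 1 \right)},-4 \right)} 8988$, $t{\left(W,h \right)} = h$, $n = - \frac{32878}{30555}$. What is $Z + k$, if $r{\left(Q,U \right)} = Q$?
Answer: $- \frac{1182060411}{32878} \approx -35953.0$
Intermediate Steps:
$n = - \frac{32878}{30555}$ ($n = \left(-32878\right) \frac{1}{30555} = - \frac{32878}{30555} \approx -1.076$)
$k = -35952$ ($k = \left(-4\right) 8988 = -35952$)
$Z = - \frac{30555}{32878}$ ($Z = \frac{1}{- \frac{32878}{30555}} = - \frac{30555}{32878} \approx -0.92935$)
$Z + k = - \frac{30555}{32878} - 35952 = - \frac{1182060411}{32878}$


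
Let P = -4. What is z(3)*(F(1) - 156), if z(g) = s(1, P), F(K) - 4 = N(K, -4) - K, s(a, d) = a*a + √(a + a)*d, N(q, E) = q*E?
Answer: -157 + 628*√2 ≈ 731.13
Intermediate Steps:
N(q, E) = E*q
s(a, d) = a² + d*√2*√a (s(a, d) = a² + √(2*a)*d = a² + (√2*√a)*d = a² + d*√2*√a)
F(K) = 4 - 5*K (F(K) = 4 + (-4*K - K) = 4 - 5*K)
z(g) = 1 - 4*√2 (z(g) = 1² - 4*√2*√1 = 1 - 4*√2*1 = 1 - 4*√2)
z(3)*(F(1) - 156) = (1 - 4*√2)*((4 - 5*1) - 156) = (1 - 4*√2)*((4 - 5) - 156) = (1 - 4*√2)*(-1 - 156) = (1 - 4*√2)*(-157) = -157 + 628*√2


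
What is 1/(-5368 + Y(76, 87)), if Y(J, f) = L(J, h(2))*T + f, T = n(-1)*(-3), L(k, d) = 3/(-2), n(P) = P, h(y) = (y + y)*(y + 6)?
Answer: -2/10571 ≈ -0.00018920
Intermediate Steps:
h(y) = 2*y*(6 + y) (h(y) = (2*y)*(6 + y) = 2*y*(6 + y))
L(k, d) = -3/2 (L(k, d) = 3*(-½) = -3/2)
T = 3 (T = -1*(-3) = 3)
Y(J, f) = -9/2 + f (Y(J, f) = -3/2*3 + f = -9/2 + f)
1/(-5368 + Y(76, 87)) = 1/(-5368 + (-9/2 + 87)) = 1/(-5368 + 165/2) = 1/(-10571/2) = -2/10571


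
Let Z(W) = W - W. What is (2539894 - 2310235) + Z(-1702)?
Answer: 229659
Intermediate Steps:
Z(W) = 0
(2539894 - 2310235) + Z(-1702) = (2539894 - 2310235) + 0 = 229659 + 0 = 229659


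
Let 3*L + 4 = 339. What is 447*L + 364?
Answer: 50279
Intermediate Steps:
L = 335/3 (L = -4/3 + (⅓)*339 = -4/3 + 113 = 335/3 ≈ 111.67)
447*L + 364 = 447*(335/3) + 364 = 49915 + 364 = 50279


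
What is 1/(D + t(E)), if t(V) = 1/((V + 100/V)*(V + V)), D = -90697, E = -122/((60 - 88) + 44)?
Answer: -10121/917944305 ≈ -1.1026e-5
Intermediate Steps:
E = -61/8 (E = -122/(-28 + 44) = -122/16 = -122*1/16 = -61/8 ≈ -7.6250)
t(V) = 1/(2*V*(V + 100/V)) (t(V) = 1/((V + 100/V)*(2*V)) = 1/(2*V*(V + 100/V)))
1/(D + t(E)) = 1/(-90697 + 1/(2*(100 + (-61/8)²))) = 1/(-90697 + 1/(2*(100 + 3721/64))) = 1/(-90697 + 1/(2*(10121/64))) = 1/(-90697 + (½)*(64/10121)) = 1/(-90697 + 32/10121) = 1/(-917944305/10121) = -10121/917944305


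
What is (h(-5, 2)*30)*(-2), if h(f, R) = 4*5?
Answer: -1200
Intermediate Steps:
h(f, R) = 20
(h(-5, 2)*30)*(-2) = (20*30)*(-2) = 600*(-2) = -1200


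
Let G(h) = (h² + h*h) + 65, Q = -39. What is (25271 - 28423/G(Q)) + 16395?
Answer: 129427839/3107 ≈ 41657.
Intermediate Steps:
G(h) = 65 + 2*h² (G(h) = (h² + h²) + 65 = 2*h² + 65 = 65 + 2*h²)
(25271 - 28423/G(Q)) + 16395 = (25271 - 28423/(65 + 2*(-39)²)) + 16395 = (25271 - 28423/(65 + 2*1521)) + 16395 = (25271 - 28423/(65 + 3042)) + 16395 = (25271 - 28423/3107) + 16395 = 78488574/3107 + 16395 = 129427839/3107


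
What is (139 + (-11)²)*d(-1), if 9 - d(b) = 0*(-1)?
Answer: 2340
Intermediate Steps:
d(b) = 9 (d(b) = 9 - 0*(-1) = 9 - 1*0 = 9 + 0 = 9)
(139 + (-11)²)*d(-1) = (139 + (-11)²)*9 = (139 + 121)*9 = 260*9 = 2340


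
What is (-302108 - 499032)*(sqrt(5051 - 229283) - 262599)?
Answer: 210378562860 - 1602280*I*sqrt(56058) ≈ 2.1038e+11 - 3.7936e+8*I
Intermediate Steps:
(-302108 - 499032)*(sqrt(5051 - 229283) - 262599) = -801140*(sqrt(-224232) - 262599) = -801140*(2*I*sqrt(56058) - 262599) = -801140*(-262599 + 2*I*sqrt(56058)) = 210378562860 - 1602280*I*sqrt(56058)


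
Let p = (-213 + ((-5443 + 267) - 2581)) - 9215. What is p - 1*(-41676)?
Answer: 24491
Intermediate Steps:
p = -17185 (p = (-213 + (-5176 - 2581)) - 9215 = (-213 - 7757) - 9215 = -7970 - 9215 = -17185)
p - 1*(-41676) = -17185 - 1*(-41676) = -17185 + 41676 = 24491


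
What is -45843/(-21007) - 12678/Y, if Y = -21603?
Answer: 59841575/21610201 ≈ 2.7691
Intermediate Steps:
-45843/(-21007) - 12678/Y = -45843/(-21007) - 12678/(-21603) = -45843*(-1/21007) - 12678*(-1/21603) = 6549/3001 + 4226/7201 = 59841575/21610201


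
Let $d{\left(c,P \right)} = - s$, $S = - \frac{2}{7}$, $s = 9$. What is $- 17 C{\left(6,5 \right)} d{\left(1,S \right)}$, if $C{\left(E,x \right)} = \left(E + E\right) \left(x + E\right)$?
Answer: $20196$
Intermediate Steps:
$S = - \frac{2}{7}$ ($S = \left(-2\right) \frac{1}{7} = - \frac{2}{7} \approx -0.28571$)
$C{\left(E,x \right)} = 2 E \left(E + x\right)$
$d{\left(c,P \right)} = -9$ ($d{\left(c,P \right)} = \left(-1\right) 9 = -9$)
$- 17 C{\left(6,5 \right)} d{\left(1,S \right)} = - 17 \cdot 2 \cdot 6 \left(6 + 5\right) \left(-9\right) = - 17 \cdot 2 \cdot 6 \cdot 11 \left(-9\right) = \left(-17\right) 132 \left(-9\right) = \left(-2244\right) \left(-9\right) = 20196$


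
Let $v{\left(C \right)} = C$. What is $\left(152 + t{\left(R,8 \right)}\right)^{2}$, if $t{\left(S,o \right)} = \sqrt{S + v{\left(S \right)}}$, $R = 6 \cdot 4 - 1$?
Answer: $\left(152 + \sqrt{46}\right)^{2} \approx 25212.0$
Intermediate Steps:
$R = 23$ ($R = 24 - 1 = 23$)
$t{\left(S,o \right)} = \sqrt{2} \sqrt{S}$ ($t{\left(S,o \right)} = \sqrt{S + S} = \sqrt{2 S} = \sqrt{2} \sqrt{S}$)
$\left(152 + t{\left(R,8 \right)}\right)^{2} = \left(152 + \sqrt{2} \sqrt{23}\right)^{2} = \left(152 + \sqrt{46}\right)^{2}$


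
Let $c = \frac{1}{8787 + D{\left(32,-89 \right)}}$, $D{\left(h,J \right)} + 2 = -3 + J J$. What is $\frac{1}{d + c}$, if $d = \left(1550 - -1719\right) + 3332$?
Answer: $\frac{16703}{110256504} \approx 0.00015149$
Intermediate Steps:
$D{\left(h,J \right)} = -5 + J^{2}$ ($D{\left(h,J \right)} = -2 + \left(-3 + J J\right) = -2 + \left(-3 + J^{2}\right) = -5 + J^{2}$)
$c = \frac{1}{16703}$ ($c = \frac{1}{8787 - \left(5 - \left(-89\right)^{2}\right)} = \frac{1}{8787 + \left(-5 + 7921\right)} = \frac{1}{8787 + 7916} = \frac{1}{16703} \approx 5.9869 \cdot 10^{-5}$)
$d = 6601$ ($d = \left(1550 + 1719\right) + 3332 = 3269 + 3332 = 6601$)
$\frac{1}{d + c} = \frac{1}{6601 + \frac{1}{16703}} = \frac{1}{\frac{110256504}{16703}} = \frac{16703}{110256504}$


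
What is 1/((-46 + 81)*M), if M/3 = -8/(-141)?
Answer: 47/280 ≈ 0.16786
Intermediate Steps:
M = 8/47 (M = 3*(-8/(-141)) = 3*(-8*(-1/141)) = 3*(8/141) = 8/47 ≈ 0.17021)
1/((-46 + 81)*M) = 1/((-46 + 81)*(8/47)) = 1/(35*(8/47)) = 1/(280/47) = 47/280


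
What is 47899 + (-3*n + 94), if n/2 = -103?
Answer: 48611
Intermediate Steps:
n = -206 (n = 2*(-103) = -206)
47899 + (-3*n + 94) = 47899 + (-3*(-206) + 94) = 47899 + (618 + 94) = 47899 + 712 = 48611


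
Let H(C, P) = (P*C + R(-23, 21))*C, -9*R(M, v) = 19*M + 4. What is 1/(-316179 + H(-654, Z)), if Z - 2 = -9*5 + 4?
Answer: -3/51085703 ≈ -5.8725e-8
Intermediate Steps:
R(M, v) = -4/9 - 19*M/9 (R(M, v) = -(19*M + 4)/9 = -(4 + 19*M)/9 = -4/9 - 19*M/9)
Z = -39 (Z = 2 + (-9*5 + 4) = 2 + (-45 + 4) = 2 - 41 = -39)
H(C, P) = C*(433/9 + C*P) (H(C, P) = (P*C + (-4/9 - 19/9*(-23)))*C = (C*P + (-4/9 + 437/9))*C = (C*P + 433/9)*C = (433/9 + C*P)*C = C*(433/9 + C*P))
1/(-316179 + H(-654, Z)) = 1/(-316179 + (1/9)*(-654)*(433 + 9*(-654)*(-39))) = 1/(-316179 + (1/9)*(-654)*(433 + 229554)) = 1/(-316179 + (1/9)*(-654)*229987) = 1/(-316179 - 50137166/3) = 1/(-51085703/3) = -3/51085703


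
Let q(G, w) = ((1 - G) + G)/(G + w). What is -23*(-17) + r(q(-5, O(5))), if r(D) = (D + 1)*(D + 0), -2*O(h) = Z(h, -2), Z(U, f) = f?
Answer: 6253/16 ≈ 390.81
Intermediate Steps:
O(h) = 1 (O(h) = -½*(-2) = 1)
q(G, w) = 1/(G + w)
r(D) = D*(1 + D) (r(D) = (1 + D)*D = D*(1 + D))
-23*(-17) + r(q(-5, O(5))) = -23*(-17) + (1 + 1/(-5 + 1))/(-5 + 1) = 391 + (1 + 1/(-4))/(-4) = 391 - (1 - ¼)/4 = 391 - ¼*¾ = 391 - 3/16 = 6253/16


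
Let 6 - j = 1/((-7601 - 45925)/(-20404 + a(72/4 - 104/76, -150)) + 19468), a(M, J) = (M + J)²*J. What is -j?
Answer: -56682946705612/9447238662539 ≈ -5.9999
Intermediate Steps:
a(M, J) = J*(J + M)² (a(M, J) = (J + M)²*J = J*(J + M)²)
j = 56682946705612/9447238662539 (j = 6 - 1/((-7601 - 45925)/(-20404 - 150*(-150 + (72/4 - 104/76))²) + 19468) = 6 - 1/(-53526/(-20404 - 150*(-150 + (72*(¼) - 104*1/76))²) + 19468) = 6 - 1/(-53526/(-20404 - 150*(-150 + (18 - 26/19))²) + 19468) = 6 - 1/(-53526/(-20404 - 150*(-150 + 316/19)²) + 19468) = 6 - 1/(-53526/(-20404 - 150*(-2534/19)²) + 19468) = 6 - 1/(-53526/(-20404 - 150*6421156/361) + 19468) = 6 - 1/(-53526/(-20404 - 963173400/361) + 19468) = 6 - 1/(-53526/(-970539244/361) + 19468) = 6 - 1/(-53526*(-361/970539244) + 19468) = 6 - 1/(9661443/485269622 + 19468) = 6 - 1/9447238662539/485269622 = 6 - 1*485269622/9447238662539 = 6 - 485269622/9447238662539 = 56682946705612/9447238662539 ≈ 5.9999)
-j = -1*56682946705612/9447238662539 = -56682946705612/9447238662539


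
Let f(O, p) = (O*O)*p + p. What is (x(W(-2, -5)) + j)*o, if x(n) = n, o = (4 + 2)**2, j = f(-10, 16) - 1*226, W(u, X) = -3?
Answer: 49932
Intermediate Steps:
f(O, p) = p + p*O**2 (f(O, p) = O**2*p + p = p*O**2 + p = p + p*O**2)
j = 1390 (j = 16*(1 + (-10)**2) - 1*226 = 16*(1 + 100) - 226 = 16*101 - 226 = 1616 - 226 = 1390)
o = 36 (o = 6**2 = 36)
(x(W(-2, -5)) + j)*o = (-3 + 1390)*36 = 1387*36 = 49932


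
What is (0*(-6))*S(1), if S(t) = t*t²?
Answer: 0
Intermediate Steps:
S(t) = t³
(0*(-6))*S(1) = (0*(-6))*1³ = 0*1 = 0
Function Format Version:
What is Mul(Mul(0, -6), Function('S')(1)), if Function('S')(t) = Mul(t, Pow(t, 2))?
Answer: 0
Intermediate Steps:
Function('S')(t) = Pow(t, 3)
Mul(Mul(0, -6), Function('S')(1)) = Mul(Mul(0, -6), Pow(1, 3)) = Mul(0, 1) = 0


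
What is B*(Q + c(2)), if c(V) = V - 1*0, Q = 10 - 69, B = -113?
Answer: 6441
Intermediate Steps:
Q = -59
c(V) = V (c(V) = V + 0 = V)
B*(Q + c(2)) = -113*(-59 + 2) = -113*(-57) = 6441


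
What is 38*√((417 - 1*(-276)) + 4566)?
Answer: 38*√5259 ≈ 2755.7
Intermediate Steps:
38*√((417 - 1*(-276)) + 4566) = 38*√((417 + 276) + 4566) = 38*√(693 + 4566) = 38*√5259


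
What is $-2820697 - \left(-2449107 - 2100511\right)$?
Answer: $1728921$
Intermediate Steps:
$-2820697 - \left(-2449107 - 2100511\right) = -2820697 - -4549618 = -2820697 + 4549618 = 1728921$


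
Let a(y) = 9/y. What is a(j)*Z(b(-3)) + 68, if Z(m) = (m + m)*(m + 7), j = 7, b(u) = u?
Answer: 260/7 ≈ 37.143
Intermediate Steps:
Z(m) = 2*m*(7 + m) (Z(m) = (2*m)*(7 + m) = 2*m*(7 + m))
a(j)*Z(b(-3)) + 68 = (9/7)*(2*(-3)*(7 - 3)) + 68 = (9*(⅐))*(2*(-3)*4) + 68 = (9/7)*(-24) + 68 = -216/7 + 68 = 260/7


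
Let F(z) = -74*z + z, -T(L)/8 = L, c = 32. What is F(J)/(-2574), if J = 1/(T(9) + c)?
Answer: -73/102960 ≈ -0.00070901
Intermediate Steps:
T(L) = -8*L
J = -1/40 (J = 1/(-8*9 + 32) = 1/(-72 + 32) = 1/(-40) = -1/40 ≈ -0.025000)
F(z) = -73*z
F(J)/(-2574) = -73*(-1/40)/(-2574) = (73/40)*(-1/2574) = -73/102960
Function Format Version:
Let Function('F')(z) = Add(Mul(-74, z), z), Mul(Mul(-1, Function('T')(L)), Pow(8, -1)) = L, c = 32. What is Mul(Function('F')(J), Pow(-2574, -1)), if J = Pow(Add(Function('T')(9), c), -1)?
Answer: Rational(-73, 102960) ≈ -0.00070901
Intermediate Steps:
Function('T')(L) = Mul(-8, L)
J = Rational(-1, 40) (J = Pow(Add(Mul(-8, 9), 32), -1) = Pow(Add(-72, 32), -1) = Pow(-40, -1) = Rational(-1, 40) ≈ -0.025000)
Function('F')(z) = Mul(-73, z)
Mul(Function('F')(J), Pow(-2574, -1)) = Mul(Mul(-73, Rational(-1, 40)), Pow(-2574, -1)) = Mul(Rational(73, 40), Rational(-1, 2574)) = Rational(-73, 102960)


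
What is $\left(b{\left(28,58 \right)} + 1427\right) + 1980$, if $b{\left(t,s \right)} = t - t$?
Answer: $3407$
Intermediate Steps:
$b{\left(t,s \right)} = 0$
$\left(b{\left(28,58 \right)} + 1427\right) + 1980 = \left(0 + 1427\right) + 1980 = 1427 + 1980 = 3407$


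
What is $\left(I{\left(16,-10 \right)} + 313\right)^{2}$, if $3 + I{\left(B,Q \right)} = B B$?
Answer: $320356$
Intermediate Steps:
$I{\left(B,Q \right)} = -3 + B^{2}$ ($I{\left(B,Q \right)} = -3 + B B = -3 + B^{2}$)
$\left(I{\left(16,-10 \right)} + 313\right)^{2} = \left(\left(-3 + 16^{2}\right) + 313\right)^{2} = \left(\left(-3 + 256\right) + 313\right)^{2} = \left(253 + 313\right)^{2} = 566^{2} = 320356$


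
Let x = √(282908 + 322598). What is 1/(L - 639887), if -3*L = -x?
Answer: -5758983/3685097749415 - 3*√605506/3685097749415 ≈ -1.5634e-6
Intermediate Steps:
x = √605506 ≈ 778.14
L = √605506/3 (L = -(-1)*√605506/3 = √605506/3 ≈ 259.38)
1/(L - 639887) = 1/(√605506/3 - 639887) = 1/(-639887 + √605506/3)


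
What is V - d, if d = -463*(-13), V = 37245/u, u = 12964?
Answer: -77993071/12964 ≈ -6016.1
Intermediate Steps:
V = 37245/12964 ≈ 2.8730
d = 6019
V - d = 37245/12964 - 1*6019 = 37245/12964 - 6019 = -77993071/12964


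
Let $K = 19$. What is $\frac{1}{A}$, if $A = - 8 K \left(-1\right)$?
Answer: $\frac{1}{152} \approx 0.0065789$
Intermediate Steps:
$A = 152$ ($A = \left(-8\right) 19 \left(-1\right) = \left(-152\right) \left(-1\right) = 152$)
$\frac{1}{A} = \frac{1}{152}$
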